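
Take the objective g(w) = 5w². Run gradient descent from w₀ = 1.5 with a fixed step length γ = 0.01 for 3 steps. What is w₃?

g′(w) = 10w
w₁ = 1.5 − 0.01·15 = 1.35
w₂ = 1.35 − 0.01·13.5 = 1.215
w₃ = 1.215 − 0.01·12.15 = 1.0935

1.0935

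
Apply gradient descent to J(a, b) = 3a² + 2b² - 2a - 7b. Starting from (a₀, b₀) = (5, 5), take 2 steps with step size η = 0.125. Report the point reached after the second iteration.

(0.625, 2.5625)

∇J = (6a - 2, 4b - 7)
Step 1: at (5, 5), ∇J = (28, 13) → (5, 5) − 0.125·(28, 13) = (1.5, 3.375)
Step 2: at (1.5, 3.375), ∇J = (7, 6.5) → (1.5, 3.375) − 0.125·(7, 6.5) = (0.625, 2.5625)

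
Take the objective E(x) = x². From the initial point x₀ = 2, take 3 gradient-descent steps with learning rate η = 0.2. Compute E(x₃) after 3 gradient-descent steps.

0.186624

E′(x) = 2x
Step 1: E′(2) = 4; x₁ = 2 − 0.2·4 = 1.2
Step 2: E′(1.2) = 2.4; x₂ = 1.2 − 0.2·2.4 = 0.72
Step 3: E′(0.72) = 1.44; x₃ = 0.72 − 0.2·1.44 = 0.432
E(0.432) = 0.186624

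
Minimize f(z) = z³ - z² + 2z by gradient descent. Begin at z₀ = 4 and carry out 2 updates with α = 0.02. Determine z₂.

2.647264

f′(z) = 3z² - 2z + 2
z₁ = 4 − 0.02·42 = 3.16
z₂ = 3.16 − 0.02·25.6368 = 2.647264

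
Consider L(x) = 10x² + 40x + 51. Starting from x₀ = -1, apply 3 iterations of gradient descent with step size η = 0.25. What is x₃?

-66

L′(x) = 20x + 40
Step 1: L′(-1) = 20; x₁ = -1 − 0.25·20 = -6
Step 2: L′(-6) = -80; x₂ = -6 − 0.25·(-80) = 14
Step 3: L′(14) = 320; x₃ = 14 − 0.25·320 = -66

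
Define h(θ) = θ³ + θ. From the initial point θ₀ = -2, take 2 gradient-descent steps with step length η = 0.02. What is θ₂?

-2.586456

h′(θ) = 3θ² + 1
θ₁ = -2 − 0.02·13 = -2.26
θ₂ = -2.26 − 0.02·16.3228 = -2.586456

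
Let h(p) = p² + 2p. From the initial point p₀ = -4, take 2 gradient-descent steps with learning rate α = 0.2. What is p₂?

-2.08

h′(p) = 2p + 2
p₁ = -4 − 0.2·(-6) = -2.8
p₂ = -2.8 − 0.2·(-3.6) = -2.08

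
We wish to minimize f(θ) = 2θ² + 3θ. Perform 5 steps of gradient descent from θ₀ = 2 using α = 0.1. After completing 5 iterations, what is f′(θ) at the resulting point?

f′(θ) = 4θ + 3
Step 1: f′(2) = 11; θ₁ = 2 − 0.1·11 = 0.9
Step 2: f′(0.9) = 6.6; θ₂ = 0.9 − 0.1·6.6 = 0.24
Step 3: f′(0.24) = 3.96; θ₃ = 0.24 − 0.1·3.96 = -0.156
Step 4: f′(-0.156) = 2.376; θ₄ = -0.156 − 0.1·2.376 = -0.3936
Step 5: f′(-0.3936) = 1.4256; θ₅ = -0.3936 − 0.1·1.4256 = -0.53616
f′(θ) at (-0.53616) = 0.85536

0.85536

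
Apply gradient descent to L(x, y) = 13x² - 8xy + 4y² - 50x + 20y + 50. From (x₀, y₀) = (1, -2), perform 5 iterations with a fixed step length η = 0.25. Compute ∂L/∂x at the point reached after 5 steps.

54437.25

∇L = (26x - 8y - 50, -8x + 8y + 20)
(x₁, y₁) = (1, -2) − 0.25·(-8, -4) = (3, -1)
(x₂, y₂) = (3, -1) − 0.25·(36, -12) = (-6, 2)
(x₃, y₃) = (-6, 2) − 0.25·(-222, 84) = (49.5, -19)
(x₄, y₄) = (49.5, -19) − 0.25·(1389, -528) = (-297.75, 113)
(x₅, y₅) = (-297.75, 113) − 0.25·(-8695.5, 3306) = (1876.125, -713.5)
∂L/∂x at (1876.125, -713.5) = 54437.25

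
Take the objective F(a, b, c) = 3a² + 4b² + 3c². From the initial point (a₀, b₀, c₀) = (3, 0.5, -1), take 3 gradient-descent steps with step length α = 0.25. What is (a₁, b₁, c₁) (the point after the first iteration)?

(-1.5, -0.5, 0.5)

∇F = (6a, 8b, 6c)
Step 1: at (3, 0.5, -1), ∇F = (18, 4, -6) → (3, 0.5, -1) − 0.25·(18, 4, -6) = (-1.5, -0.5, 0.5)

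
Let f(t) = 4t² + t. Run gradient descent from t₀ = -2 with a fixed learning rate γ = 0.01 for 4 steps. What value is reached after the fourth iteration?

f′(t) = 8t + 1
t₁ = -2 − 0.01·(-15) = -1.85
t₂ = -1.85 − 0.01·(-13.8) = -1.712
t₃ = -1.712 − 0.01·(-12.696) = -1.58504
t₄ = -1.58504 − 0.01·(-11.68032) = -1.4682368

-1.4682368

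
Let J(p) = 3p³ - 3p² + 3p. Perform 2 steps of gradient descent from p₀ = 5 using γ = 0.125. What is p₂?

J′(p) = 9p² - 6p + 3
p₁ = 5 − 0.125·198 = -19.75
p₂ = -19.75 − 0.125·3632.0625 = -473.7578125

-473.7578125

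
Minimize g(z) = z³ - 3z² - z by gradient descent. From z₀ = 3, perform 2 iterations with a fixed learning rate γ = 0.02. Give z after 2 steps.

g′(z) = 3z² - 6z - 1
Step 1: g′(3) = 8; z₁ = 3 − 0.02·8 = 2.84
Step 2: g′(2.84) = 6.1568; z₂ = 2.84 − 0.02·6.1568 = 2.716864

2.716864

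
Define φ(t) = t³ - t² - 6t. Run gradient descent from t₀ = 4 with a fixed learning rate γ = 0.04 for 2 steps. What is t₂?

φ′(t) = 3t² - 2t - 6
Step 1: φ′(4) = 34; t₁ = 4 − 0.04·34 = 2.64
Step 2: φ′(2.64) = 9.6288; t₂ = 2.64 − 0.04·9.6288 = 2.254848

2.254848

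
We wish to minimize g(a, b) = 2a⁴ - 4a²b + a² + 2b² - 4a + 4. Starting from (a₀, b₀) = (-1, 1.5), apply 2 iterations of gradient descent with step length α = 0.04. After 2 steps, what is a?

-0.85526784

∇g = (8a³ - 8ab + 2a - 4, -4a² + 4b)
Step 1: at (-1, 1.5), ∇g = (-2, 2) → (-1, 1.5) − 0.04·(-2, 2) = (-0.92, 1.42)
Step 2: at (-0.92, 1.42), ∇g = (-1.618304, 2.2944) → (-0.92, 1.42) − 0.04·(-1.618304, 2.2944) = (-0.85526784, 1.328224)
a = -0.85526784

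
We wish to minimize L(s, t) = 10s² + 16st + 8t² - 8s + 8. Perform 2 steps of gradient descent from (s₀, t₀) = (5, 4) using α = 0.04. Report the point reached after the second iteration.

(1.1984, 0.16)

∇L = (20s + 16t - 8, 16s + 16t)
(s₁, t₁) = (5, 4) − 0.04·(156, 144) = (-1.24, -1.76)
(s₂, t₂) = (-1.24, -1.76) − 0.04·(-60.96, -48) = (1.1984, 0.16)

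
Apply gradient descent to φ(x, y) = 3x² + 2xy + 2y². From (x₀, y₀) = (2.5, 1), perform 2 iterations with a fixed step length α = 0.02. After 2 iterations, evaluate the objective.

∇φ = (6x + 2y, 2x + 4y)
Step 1: at (2.5, 1), ∇φ = (17, 9) → (2.5, 1) − 0.02·(17, 9) = (2.16, 0.82)
Step 2: at (2.16, 0.82), ∇φ = (14.6, 7.6) → (2.16, 0.82) − 0.02·(14.6, 7.6) = (1.868, 0.668)
φ(1.868, 0.668) = 13.856368

13.856368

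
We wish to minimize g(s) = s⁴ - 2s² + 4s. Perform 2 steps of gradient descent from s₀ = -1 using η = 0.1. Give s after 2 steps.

-1.2624

g′(s) = 4s³ - 4s + 4
Step 1: g′(-1) = 4; s₁ = -1 − 0.1·4 = -1.4
Step 2: g′(-1.4) = -1.376; s₂ = -1.4 − 0.1·(-1.376) = -1.2624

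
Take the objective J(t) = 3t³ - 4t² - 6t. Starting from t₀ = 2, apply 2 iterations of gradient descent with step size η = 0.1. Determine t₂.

1.356

J′(t) = 9t² - 8t - 6
t₁ = 2 − 0.1·14 = 0.6
t₂ = 0.6 − 0.1·(-7.56) = 1.356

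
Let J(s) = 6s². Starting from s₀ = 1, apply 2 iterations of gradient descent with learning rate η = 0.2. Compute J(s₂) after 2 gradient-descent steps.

23.0496

J′(s) = 12s
Step 1: J′(1) = 12; s₁ = 1 − 0.2·12 = -1.4
Step 2: J′(-1.4) = -16.8; s₂ = -1.4 − 0.2·(-16.8) = 1.96
J(1.96) = 23.0496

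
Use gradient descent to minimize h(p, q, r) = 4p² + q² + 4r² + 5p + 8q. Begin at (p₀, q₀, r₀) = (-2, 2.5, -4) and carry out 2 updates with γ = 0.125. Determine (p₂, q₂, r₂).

∇h = (8p + 5, 2q + 8, 8r)
Step 1: at (-2, 2.5, -4), ∇h = (-11, 13, -32) → (-2, 2.5, -4) − 0.125·(-11, 13, -32) = (-0.625, 0.875, 0)
Step 2: at (-0.625, 0.875, 0), ∇h = (0, 9.75, 0) → (-0.625, 0.875, 0) − 0.125·(0, 9.75, 0) = (-0.625, -0.34375, 0)

(-0.625, -0.34375, 0)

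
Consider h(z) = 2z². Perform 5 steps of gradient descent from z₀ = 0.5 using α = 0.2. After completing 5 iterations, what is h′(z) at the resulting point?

h′(z) = 4z
Step 1: h′(0.5) = 2; z₁ = 0.5 − 0.2·2 = 0.1
Step 2: h′(0.1) = 0.4; z₂ = 0.1 − 0.2·0.4 = 0.02
Step 3: h′(0.02) = 0.08; z₃ = 0.02 − 0.2·0.08 = 0.004
Step 4: h′(0.004) = 0.016; z₄ = 0.004 − 0.2·0.016 = 0.0008
Step 5: h′(0.0008) = 0.0032; z₅ = 0.0008 − 0.2·0.0032 = 0.00016
h′(z) at (0.00016) = 0.00064

0.00064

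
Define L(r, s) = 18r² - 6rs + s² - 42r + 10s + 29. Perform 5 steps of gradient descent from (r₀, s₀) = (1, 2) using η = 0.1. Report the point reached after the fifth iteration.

(74.47072, -12.6096)

∇L = (36r - 6s - 42, -6r + 2s + 10)
(r₁, s₁) = (1, 2) − 0.1·(-18, 8) = (2.8, 1.2)
(r₂, s₂) = (2.8, 1.2) − 0.1·(51.6, -4.4) = (-2.36, 1.64)
(r₃, s₃) = (-2.36, 1.64) − 0.1·(-136.8, 27.44) = (11.32, -1.104)
(r₄, s₄) = (11.32, -1.104) − 0.1·(372.144, -60.128) = (-25.8944, 4.9088)
(r₅, s₅) = (-25.8944, 4.9088) − 0.1·(-1003.6512, 175.184) = (74.47072, -12.6096)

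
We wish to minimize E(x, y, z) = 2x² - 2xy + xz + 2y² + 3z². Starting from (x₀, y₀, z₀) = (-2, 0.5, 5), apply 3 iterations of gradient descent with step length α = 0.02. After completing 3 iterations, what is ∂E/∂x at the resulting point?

∇E = (4x - 2y + z, -2x + 4y, x + 6z)
Step 1: at (-2, 0.5, 5), ∇E = (-4, 6, 28) → (-2, 0.5, 5) − 0.02·(-4, 6, 28) = (-1.92, 0.38, 4.44)
Step 2: at (-1.92, 0.38, 4.44), ∇E = (-4, 5.36, 24.72) → (-1.92, 0.38, 4.44) − 0.02·(-4, 5.36, 24.72) = (-1.84, 0.2728, 3.9456)
Step 3: at (-1.84, 0.2728, 3.9456), ∇E = (-3.96, 4.7712, 21.8336) → (-1.84, 0.2728, 3.9456) − 0.02·(-3.96, 4.7712, 21.8336) = (-1.7608, 0.177376, 3.508928)
∂E/∂x at (-1.7608, 0.177376, 3.508928) = -3.889024

-3.889024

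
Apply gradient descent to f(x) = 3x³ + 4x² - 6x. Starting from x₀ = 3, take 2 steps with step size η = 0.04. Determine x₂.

-0.744576

f′(x) = 9x² + 8x - 6
Step 1: f′(3) = 99; x₁ = 3 − 0.04·99 = -0.96
Step 2: f′(-0.96) = -5.3856; x₂ = -0.96 − 0.04·(-5.3856) = -0.744576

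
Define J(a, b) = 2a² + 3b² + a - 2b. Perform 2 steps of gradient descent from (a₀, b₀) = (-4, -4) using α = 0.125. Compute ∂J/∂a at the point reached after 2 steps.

∇J = (4a + 1, 6b - 2)
Step 1: at (-4, -4), ∇J = (-15, -26) → (-4, -4) − 0.125·(-15, -26) = (-2.125, -0.75)
Step 2: at (-2.125, -0.75), ∇J = (-7.5, -6.5) → (-2.125, -0.75) − 0.125·(-7.5, -6.5) = (-1.1875, 0.0625)
∂J/∂a at (-1.1875, 0.0625) = -3.75

-3.75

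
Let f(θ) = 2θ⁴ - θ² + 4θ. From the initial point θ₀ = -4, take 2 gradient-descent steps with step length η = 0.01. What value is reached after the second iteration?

0.9

f′(θ) = 8θ³ - 2θ + 4
θ₁ = -4 − 0.01·(-500) = 1
θ₂ = 1 − 0.01·10 = 0.9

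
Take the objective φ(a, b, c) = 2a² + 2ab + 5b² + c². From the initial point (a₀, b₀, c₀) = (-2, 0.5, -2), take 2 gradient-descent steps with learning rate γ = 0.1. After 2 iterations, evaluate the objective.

3.0084

∇φ = (4a + 2b, 2a + 10b, 2c)
(a₁, b₁, c₁) = (-2, 0.5, -2) − 0.1·(-7, 1, -4) = (-1.3, 0.4, -1.6)
(a₂, b₂, c₂) = (-1.3, 0.4, -1.6) − 0.1·(-4.4, 1.4, -3.2) = (-0.86, 0.26, -1.28)
φ(-0.86, 0.26, -1.28) = 3.0084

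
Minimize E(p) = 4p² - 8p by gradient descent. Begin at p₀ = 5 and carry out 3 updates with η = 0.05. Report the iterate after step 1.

3.4

E′(p) = 8p - 8
Step 1: E′(5) = 32; p₁ = 5 − 0.05·32 = 3.4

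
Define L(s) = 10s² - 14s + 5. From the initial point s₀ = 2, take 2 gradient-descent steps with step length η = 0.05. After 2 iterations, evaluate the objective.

0.1

L′(s) = 20s - 14
Step 1: L′(2) = 26; s₁ = 2 − 0.05·26 = 0.7
Step 2: L′(0.7) = 0; s₂ = 0.7 − 0.05·0 = 0.7
L(0.7) = 0.1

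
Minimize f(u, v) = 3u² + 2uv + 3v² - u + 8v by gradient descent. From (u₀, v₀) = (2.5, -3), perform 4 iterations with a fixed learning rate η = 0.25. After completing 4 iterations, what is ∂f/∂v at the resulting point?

1.5

∇f = (6u + 2v - 1, 2u + 6v + 8)
(u₁, v₁) = (2.5, -3) − 0.25·(8, -5) = (0.5, -1.75)
(u₂, v₂) = (0.5, -1.75) − 0.25·(-1.5, -1.5) = (0.875, -1.375)
(u₃, v₃) = (0.875, -1.375) − 0.25·(1.5, 1.5) = (0.5, -1.75)
(u₄, v₄) = (0.5, -1.75) − 0.25·(-1.5, -1.5) = (0.875, -1.375)
∂f/∂v at (0.875, -1.375) = 1.5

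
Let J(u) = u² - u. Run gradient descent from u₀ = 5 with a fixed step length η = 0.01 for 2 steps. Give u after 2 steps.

4.8218

J′(u) = 2u - 1
Step 1: J′(5) = 9; u₁ = 5 − 0.01·9 = 4.91
Step 2: J′(4.91) = 8.82; u₂ = 4.91 − 0.01·8.82 = 4.8218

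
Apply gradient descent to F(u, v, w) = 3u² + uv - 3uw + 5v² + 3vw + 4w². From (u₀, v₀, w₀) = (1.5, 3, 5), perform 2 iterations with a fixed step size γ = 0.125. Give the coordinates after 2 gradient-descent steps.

(0.609375, 0.6796875, 1.7578125)

∇F = (6u + v - 3w, u + 10v + 3w, -3u + 3v + 8w)
(u₁, v₁, w₁) = (1.5, 3, 5) − 0.125·(-3, 46.5, 44.5) = (1.875, -2.8125, -0.5625)
(u₂, v₂, w₂) = (1.875, -2.8125, -0.5625) − 0.125·(10.125, -27.9375, -18.5625) = (0.609375, 0.6796875, 1.7578125)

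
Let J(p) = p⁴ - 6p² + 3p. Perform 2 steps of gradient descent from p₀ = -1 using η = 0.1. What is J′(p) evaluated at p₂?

10.402112430336

J′(p) = 4p³ - 12p + 3
p₁ = -1 − 0.1·11 = -2.1
p₂ = -2.1 − 0.1·(-8.844) = -1.2156
J′(p) at (-1.2156) = 10.402112430336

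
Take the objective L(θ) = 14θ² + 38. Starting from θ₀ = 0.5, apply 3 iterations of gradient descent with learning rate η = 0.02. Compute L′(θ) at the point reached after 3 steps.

1.192576

L′(θ) = 28θ
Step 1: L′(0.5) = 14; θ₁ = 0.5 − 0.02·14 = 0.22
Step 2: L′(0.22) = 6.16; θ₂ = 0.22 − 0.02·6.16 = 0.0968
Step 3: L′(0.0968) = 2.7104; θ₃ = 0.0968 − 0.02·2.7104 = 0.042592
L′(θ) at (0.042592) = 1.192576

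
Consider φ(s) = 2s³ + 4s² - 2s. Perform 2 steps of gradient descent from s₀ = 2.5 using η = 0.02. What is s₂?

0.975748

φ′(s) = 6s² + 8s - 2
s₁ = 2.5 − 0.02·55.5 = 1.39
s₂ = 1.39 − 0.02·20.7126 = 0.975748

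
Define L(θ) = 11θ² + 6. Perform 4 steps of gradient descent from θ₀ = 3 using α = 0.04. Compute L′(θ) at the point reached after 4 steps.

0.01368576

L′(θ) = 22θ
Step 1: L′(3) = 66; θ₁ = 3 − 0.04·66 = 0.36
Step 2: L′(0.36) = 7.92; θ₂ = 0.36 − 0.04·7.92 = 0.0432
Step 3: L′(0.0432) = 0.9504; θ₃ = 0.0432 − 0.04·0.9504 = 0.005184
Step 4: L′(0.005184) = 0.114048; θ₄ = 0.005184 − 0.04·0.114048 = 0.00062208
L′(θ) at (0.00062208) = 0.01368576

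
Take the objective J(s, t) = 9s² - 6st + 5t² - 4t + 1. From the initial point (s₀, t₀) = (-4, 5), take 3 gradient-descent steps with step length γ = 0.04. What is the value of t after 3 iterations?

1.191616

∇J = (18s - 6t, -6s + 10t - 4)
(s₁, t₁) = (-4, 5) − 0.04·(-102, 70) = (0.08, 2.2)
(s₂, t₂) = (0.08, 2.2) − 0.04·(-11.76, 17.52) = (0.5504, 1.4992)
(s₃, t₃) = (0.5504, 1.4992) − 0.04·(0.912, 7.6896) = (0.51392, 1.191616)
t = 1.191616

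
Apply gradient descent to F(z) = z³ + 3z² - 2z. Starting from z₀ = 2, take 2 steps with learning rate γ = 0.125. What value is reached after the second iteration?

-0.1484375

F′(z) = 3z² + 6z - 2
Step 1: F′(2) = 22; z₁ = 2 − 0.125·22 = -0.75
Step 2: F′(-0.75) = -4.8125; z₂ = -0.75 − 0.125·(-4.8125) = -0.1484375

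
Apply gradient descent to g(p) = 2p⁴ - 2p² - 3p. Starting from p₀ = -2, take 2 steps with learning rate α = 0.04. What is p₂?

0.52267008

g′(p) = 8p³ - 4p - 3
Step 1: g′(-2) = -59; p₁ = -2 − 0.04·(-59) = 0.36
Step 2: g′(0.36) = -4.066752; p₂ = 0.36 − 0.04·(-4.066752) = 0.52267008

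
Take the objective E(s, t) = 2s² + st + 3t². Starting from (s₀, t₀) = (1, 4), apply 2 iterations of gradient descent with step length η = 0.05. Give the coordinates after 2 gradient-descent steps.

∇E = (4s + t, s + 6t)
Step 1: at (1, 4), ∇E = (8, 25) → (1, 4) − 0.05·(8, 25) = (0.6, 2.75)
Step 2: at (0.6, 2.75), ∇E = (5.15, 17.1) → (0.6, 2.75) − 0.05·(5.15, 17.1) = (0.3425, 1.895)

(0.3425, 1.895)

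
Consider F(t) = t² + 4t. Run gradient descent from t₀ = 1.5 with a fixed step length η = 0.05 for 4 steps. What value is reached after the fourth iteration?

0.29635

F′(t) = 2t + 4
t₁ = 1.5 − 0.05·7 = 1.15
t₂ = 1.15 − 0.05·6.3 = 0.835
t₃ = 0.835 − 0.05·5.67 = 0.5515
t₄ = 0.5515 − 0.05·5.103 = 0.29635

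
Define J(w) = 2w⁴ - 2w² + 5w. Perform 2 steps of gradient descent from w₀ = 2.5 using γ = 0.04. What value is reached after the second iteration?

J′(w) = 8w³ - 4w + 5
Step 1: J′(2.5) = 120; w₁ = 2.5 − 0.04·120 = -2.3
Step 2: J′(-2.3) = -83.136; w₂ = -2.3 − 0.04·(-83.136) = 1.02544

1.02544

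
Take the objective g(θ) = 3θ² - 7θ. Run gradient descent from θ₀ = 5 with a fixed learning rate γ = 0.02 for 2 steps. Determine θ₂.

4.1352

g′(θ) = 6θ - 7
θ₁ = 5 − 0.02·23 = 4.54
θ₂ = 4.54 − 0.02·20.24 = 4.1352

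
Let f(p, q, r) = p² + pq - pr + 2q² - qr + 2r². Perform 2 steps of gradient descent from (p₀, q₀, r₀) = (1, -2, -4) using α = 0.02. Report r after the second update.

∇f = (2p + q - r, p + 4q - r, -p - q + 4r)
Step 1: at (1, -2, -4), ∇f = (4, -3, -15) → (1, -2, -4) − 0.02·(4, -3, -15) = (0.92, -1.94, -3.7)
Step 2: at (0.92, -1.94, -3.7), ∇f = (3.6, -3.14, -13.78) → (0.92, -1.94, -3.7) − 0.02·(3.6, -3.14, -13.78) = (0.848, -1.8772, -3.4244)
r = -3.4244

-3.4244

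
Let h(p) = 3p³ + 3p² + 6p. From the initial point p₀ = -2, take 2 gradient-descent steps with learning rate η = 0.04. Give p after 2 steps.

h′(p) = 9p² + 6p + 6
Step 1: h′(-2) = 30; p₁ = -2 − 0.04·30 = -3.2
Step 2: h′(-3.2) = 78.96; p₂ = -3.2 − 0.04·78.96 = -6.3584

-6.3584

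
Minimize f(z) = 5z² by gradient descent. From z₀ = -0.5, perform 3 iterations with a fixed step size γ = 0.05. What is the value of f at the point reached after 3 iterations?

f′(z) = 10z
Step 1: f′(-0.5) = -5; z₁ = -0.5 − 0.05·(-5) = -0.25
Step 2: f′(-0.25) = -2.5; z₂ = -0.25 − 0.05·(-2.5) = -0.125
Step 3: f′(-0.125) = -1.25; z₃ = -0.125 − 0.05·(-1.25) = -0.0625
f(-0.0625) = 0.01953125

0.01953125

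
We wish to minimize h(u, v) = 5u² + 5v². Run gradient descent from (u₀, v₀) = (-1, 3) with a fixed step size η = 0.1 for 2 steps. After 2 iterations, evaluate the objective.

0

∇h = (10u, 10v)
(u₁, v₁) = (-1, 3) − 0.1·(-10, 30) = (0, 0)
(u₂, v₂) = (0, 0) − 0.1·(0, 0) = (0, 0)
h(0, 0) = 0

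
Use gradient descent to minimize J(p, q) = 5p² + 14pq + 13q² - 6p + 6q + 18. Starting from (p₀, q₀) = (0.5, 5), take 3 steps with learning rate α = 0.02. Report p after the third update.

-1.149568

∇J = (10p + 14q - 6, 14p + 26q + 6)
Step 1: at (0.5, 5), ∇J = (69, 143) → (0.5, 5) − 0.02·(69, 143) = (-0.88, 2.14)
Step 2: at (-0.88, 2.14), ∇J = (15.16, 49.32) → (-0.88, 2.14) − 0.02·(15.16, 49.32) = (-1.1832, 1.1536)
Step 3: at (-1.1832, 1.1536), ∇J = (-1.6816, 19.4288) → (-1.1832, 1.1536) − 0.02·(-1.6816, 19.4288) = (-1.149568, 0.765024)
p = -1.149568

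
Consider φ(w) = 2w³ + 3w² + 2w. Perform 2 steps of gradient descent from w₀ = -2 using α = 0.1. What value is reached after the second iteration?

-8.496

φ′(w) = 6w² + 6w + 2
Step 1: φ′(-2) = 14; w₁ = -2 − 0.1·14 = -3.4
Step 2: φ′(-3.4) = 50.96; w₂ = -3.4 − 0.1·50.96 = -8.496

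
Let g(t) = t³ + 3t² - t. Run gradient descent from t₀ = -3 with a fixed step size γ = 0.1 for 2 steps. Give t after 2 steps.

g′(t) = 3t² + 6t - 1
Step 1: g′(-3) = 8; t₁ = -3 − 0.1·8 = -3.8
Step 2: g′(-3.8) = 19.52; t₂ = -3.8 − 0.1·19.52 = -5.752

-5.752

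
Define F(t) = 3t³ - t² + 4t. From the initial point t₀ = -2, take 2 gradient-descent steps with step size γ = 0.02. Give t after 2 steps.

-4.568192

F′(t) = 9t² - 2t + 4
Step 1: F′(-2) = 44; t₁ = -2 − 0.02·44 = -2.88
Step 2: F′(-2.88) = 84.4096; t₂ = -2.88 − 0.02·84.4096 = -4.568192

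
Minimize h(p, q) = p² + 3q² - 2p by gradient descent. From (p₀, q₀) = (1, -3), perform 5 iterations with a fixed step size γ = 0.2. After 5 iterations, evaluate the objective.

∇h = (2p - 2, 6q)
(p₁, q₁) = (1, -3) − 0.2·(0, -18) = (1, 0.6)
(p₂, q₂) = (1, 0.6) − 0.2·(0, 3.6) = (1, -0.12)
(p₃, q₃) = (1, -0.12) − 0.2·(0, -0.72) = (1, 0.024)
(p₄, q₄) = (1, 0.024) − 0.2·(0, 0.144) = (1, -0.0048)
(p₅, q₅) = (1, -0.0048) − 0.2·(0, -0.0288) = (1, 0.00096)
h(1, 0.00096) = -0.9999972352

-0.9999972352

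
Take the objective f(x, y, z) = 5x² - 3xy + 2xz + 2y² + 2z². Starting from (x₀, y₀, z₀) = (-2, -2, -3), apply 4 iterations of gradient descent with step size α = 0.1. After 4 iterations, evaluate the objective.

∇f = (10x - 3y + 2z, -3x + 4y, 2x + 4z)
(x₁, y₁, z₁) = (-2, -2, -3) − 0.1·(-20, -2, -16) = (0, -1.8, -1.4)
(x₂, y₂, z₂) = (0, -1.8, -1.4) − 0.1·(2.6, -7.2, -5.6) = (-0.26, -1.08, -0.84)
(x₃, y₃, z₃) = (-0.26, -1.08, -0.84) − 0.1·(-1.04, -3.54, -3.88) = (-0.156, -0.726, -0.452)
(x₄, y₄, z₄) = (-0.156, -0.726, -0.452) − 0.1·(-0.286, -2.436, -2.12) = (-0.1274, -0.4824, -0.24)
f(-0.1274, -0.4824, -0.24) = 0.53855204

0.53855204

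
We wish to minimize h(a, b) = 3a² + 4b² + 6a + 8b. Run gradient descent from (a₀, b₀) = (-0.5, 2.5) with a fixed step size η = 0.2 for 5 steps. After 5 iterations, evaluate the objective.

∇h = (6a + 6, 8b + 8)
(a₁, b₁) = (-0.5, 2.5) − 0.2·(3, 28) = (-1.1, -3.1)
(a₂, b₂) = (-1.1, -3.1) − 0.2·(-0.6, -16.8) = (-0.98, 0.26)
(a₃, b₃) = (-0.98, 0.26) − 0.2·(0.12, 10.08) = (-1.004, -1.756)
(a₄, b₄) = (-1.004, -1.756) − 0.2·(-0.024, -6.048) = (-0.9992, -0.5464)
(a₅, b₅) = (-0.9992, -0.5464) − 0.2·(0.0048, 3.6288) = (-1.00016, -1.27216)
h(-1.00016, -1.27216) = -6.7037156608

-6.7037156608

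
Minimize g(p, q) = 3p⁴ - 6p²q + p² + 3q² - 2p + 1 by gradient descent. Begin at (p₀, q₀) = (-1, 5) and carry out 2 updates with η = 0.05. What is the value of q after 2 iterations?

∇g = (12p³ - 12pq + 2p - 2, -6p² + 6q)
Step 1: at (-1, 5), ∇g = (44, 24) → (-1, 5) − 0.05·(44, 24) = (-3.2, 3.8)
Step 2: at (-3.2, 3.8), ∇g = (-255.696, -38.64) → (-3.2, 3.8) − 0.05·(-255.696, -38.64) = (9.5848, 5.732)
q = 5.732

5.732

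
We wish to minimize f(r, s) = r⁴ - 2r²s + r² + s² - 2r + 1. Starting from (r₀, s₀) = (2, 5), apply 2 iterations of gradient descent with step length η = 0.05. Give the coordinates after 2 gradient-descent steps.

(1.9906, 4.939)

∇f = (4r³ - 4rs + 2r - 2, -2r² + 2s)
(r₁, s₁) = (2, 5) − 0.05·(-6, 2) = (2.3, 4.9)
(r₂, s₂) = (2.3, 4.9) − 0.05·(6.188, -0.78) = (1.9906, 4.939)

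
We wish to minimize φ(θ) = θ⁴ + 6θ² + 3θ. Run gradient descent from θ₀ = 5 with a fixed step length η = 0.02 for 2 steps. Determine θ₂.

φ′(θ) = 4θ³ + 12θ + 3
Step 1: φ′(5) = 563; θ₁ = 5 − 0.02·563 = -6.26
Step 2: φ′(-6.26) = -1053.377504; θ₂ = -6.26 − 0.02·(-1053.377504) = 14.80755008

14.80755008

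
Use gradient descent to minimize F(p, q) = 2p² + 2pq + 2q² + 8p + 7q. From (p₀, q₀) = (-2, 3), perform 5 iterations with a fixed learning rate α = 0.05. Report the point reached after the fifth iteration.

(-2.53448, 0.622725)

∇F = (4p + 2q + 8, 2p + 4q + 7)
(p₁, q₁) = (-2, 3) − 0.05·(6, 15) = (-2.3, 2.25)
(p₂, q₂) = (-2.3, 2.25) − 0.05·(3.3, 11.4) = (-2.465, 1.68)
(p₃, q₃) = (-2.465, 1.68) − 0.05·(1.5, 8.79) = (-2.54, 1.2405)
(p₄, q₄) = (-2.54, 1.2405) − 0.05·(0.321, 6.882) = (-2.55605, 0.8964)
(p₅, q₅) = (-2.55605, 0.8964) − 0.05·(-0.4314, 5.4735) = (-2.53448, 0.622725)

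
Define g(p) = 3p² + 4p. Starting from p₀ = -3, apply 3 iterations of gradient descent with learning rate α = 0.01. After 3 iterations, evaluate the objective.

9.934539757248

g′(p) = 6p + 4
p₁ = -3 − 0.01·(-14) = -2.86
p₂ = -2.86 − 0.01·(-13.16) = -2.7284
p₃ = -2.7284 − 0.01·(-12.3704) = -2.604696
g(-2.604696) = 9.934539757248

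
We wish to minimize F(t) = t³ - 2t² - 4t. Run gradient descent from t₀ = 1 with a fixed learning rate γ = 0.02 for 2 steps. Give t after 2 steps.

1.1954

F′(t) = 3t² - 4t - 4
Step 1: F′(1) = -5; t₁ = 1 − 0.02·(-5) = 1.1
Step 2: F′(1.1) = -4.77; t₂ = 1.1 − 0.02·(-4.77) = 1.1954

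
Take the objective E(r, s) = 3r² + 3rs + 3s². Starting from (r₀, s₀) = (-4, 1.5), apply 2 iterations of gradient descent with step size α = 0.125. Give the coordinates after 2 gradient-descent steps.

∇E = (6r + 3s, 3r + 6s)
Step 1: at (-4, 1.5), ∇E = (-19.5, -3) → (-4, 1.5) − 0.125·(-19.5, -3) = (-1.5625, 1.875)
Step 2: at (-1.5625, 1.875), ∇E = (-3.75, 6.5625) → (-1.5625, 1.875) − 0.125·(-3.75, 6.5625) = (-1.09375, 1.0546875)

(-1.09375, 1.0546875)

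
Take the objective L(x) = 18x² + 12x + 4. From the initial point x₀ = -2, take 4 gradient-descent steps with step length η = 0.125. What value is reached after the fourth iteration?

-250.4375

L′(x) = 36x + 12
x₁ = -2 − 0.125·(-60) = 5.5
x₂ = 5.5 − 0.125·210 = -20.75
x₃ = -20.75 − 0.125·(-735) = 71.125
x₄ = 71.125 − 0.125·2572.5 = -250.4375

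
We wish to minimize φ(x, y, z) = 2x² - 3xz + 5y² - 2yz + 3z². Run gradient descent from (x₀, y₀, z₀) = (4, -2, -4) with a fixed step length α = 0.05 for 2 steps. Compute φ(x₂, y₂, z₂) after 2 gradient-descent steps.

∇φ = (4x - 3z, 10y - 2z, -3x - 2y + 6z)
Step 1: at (4, -2, -4), ∇φ = (28, -12, -32) → (4, -2, -4) − 0.05·(28, -12, -32) = (2.6, -1.4, -2.4)
Step 2: at (2.6, -1.4, -2.4), ∇φ = (17.6, -9.2, -19.4) → (2.6, -1.4, -2.4) − 0.05·(17.6, -9.2, -19.4) = (1.72, -0.94, -1.43)
φ(1.72, -0.94, -1.43) = 21.1599

21.1599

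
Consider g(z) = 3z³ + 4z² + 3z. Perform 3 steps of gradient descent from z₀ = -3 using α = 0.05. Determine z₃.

g′(z) = 9z² + 8z + 3
Step 1: g′(-3) = 60; z₁ = -3 − 0.05·60 = -6
Step 2: g′(-6) = 279; z₂ = -6 − 0.05·279 = -19.95
Step 3: g′(-19.95) = 3425.4225; z₃ = -19.95 − 0.05·3425.4225 = -191.221125

-191.221125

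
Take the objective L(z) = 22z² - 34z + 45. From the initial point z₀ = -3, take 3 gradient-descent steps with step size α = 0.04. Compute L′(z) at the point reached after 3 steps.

72.870016

L′(z) = 44z - 34
z₁ = -3 − 0.04·(-166) = 3.64
z₂ = 3.64 − 0.04·126.16 = -1.4064
z₃ = -1.4064 − 0.04·(-95.8816) = 2.428864
L′(z) at (2.428864) = 72.870016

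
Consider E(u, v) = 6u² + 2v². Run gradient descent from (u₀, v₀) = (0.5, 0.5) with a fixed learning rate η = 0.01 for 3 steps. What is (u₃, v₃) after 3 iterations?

∇E = (12u, 4v)
(u₁, v₁) = (0.5, 0.5) − 0.01·(6, 2) = (0.44, 0.48)
(u₂, v₂) = (0.44, 0.48) − 0.01·(5.28, 1.92) = (0.3872, 0.4608)
(u₃, v₃) = (0.3872, 0.4608) − 0.01·(4.6464, 1.8432) = (0.340736, 0.442368)

(0.340736, 0.442368)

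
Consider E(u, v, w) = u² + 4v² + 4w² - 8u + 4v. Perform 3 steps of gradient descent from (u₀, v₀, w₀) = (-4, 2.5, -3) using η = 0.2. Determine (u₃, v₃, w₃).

∇E = (2u - 8, 8v + 4, 8w)
Step 1: at (-4, 2.5, -3), ∇E = (-16, 24, -24) → (-4, 2.5, -3) − 0.2·(-16, 24, -24) = (-0.8, -2.3, 1.8)
Step 2: at (-0.8, -2.3, 1.8), ∇E = (-9.6, -14.4, 14.4) → (-0.8, -2.3, 1.8) − 0.2·(-9.6, -14.4, 14.4) = (1.12, 0.58, -1.08)
Step 3: at (1.12, 0.58, -1.08), ∇E = (-5.76, 8.64, -8.64) → (1.12, 0.58, -1.08) − 0.2·(-5.76, 8.64, -8.64) = (2.272, -1.148, 0.648)

(2.272, -1.148, 0.648)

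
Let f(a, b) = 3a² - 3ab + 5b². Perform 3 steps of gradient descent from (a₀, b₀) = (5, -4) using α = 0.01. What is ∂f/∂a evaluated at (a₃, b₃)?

30.797787

∇f = (6a - 3b, -3a + 10b)
(a₁, b₁) = (5, -4) − 0.01·(42, -55) = (4.58, -3.45)
(a₂, b₂) = (4.58, -3.45) − 0.01·(37.83, -48.24) = (4.2017, -2.9676)
(a₃, b₃) = (4.2017, -2.9676) − 0.01·(34.113, -42.2811) = (3.86057, -2.544789)
∂f/∂a at (3.86057, -2.544789) = 30.797787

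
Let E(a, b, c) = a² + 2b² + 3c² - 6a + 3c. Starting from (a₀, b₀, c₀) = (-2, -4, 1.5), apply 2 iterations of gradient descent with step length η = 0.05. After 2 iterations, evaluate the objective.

∇E = (2a - 6, 4b, 6c + 3)
Step 1: at (-2, -4, 1.5), ∇E = (-10, -16, 12) → (-2, -4, 1.5) − 0.05·(-10, -16, 12) = (-1.5, -3.2, 0.9)
Step 2: at (-1.5, -3.2, 0.9), ∇E = (-9, -12.8, 8.4) → (-1.5, -3.2, 0.9) − 0.05·(-9, -12.8, 8.4) = (-1.05, -2.56, 0.48)
E(-1.05, -2.56, 0.48) = 22.6409

22.6409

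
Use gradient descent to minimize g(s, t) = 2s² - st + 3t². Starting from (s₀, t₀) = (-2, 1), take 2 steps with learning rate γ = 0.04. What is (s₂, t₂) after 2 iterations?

(-1.3504, 0.4512)

∇g = (4s - t, -s + 6t)
Step 1: at (-2, 1), ∇g = (-9, 8) → (-2, 1) − 0.04·(-9, 8) = (-1.64, 0.68)
Step 2: at (-1.64, 0.68), ∇g = (-7.24, 5.72) → (-1.64, 0.68) − 0.04·(-7.24, 5.72) = (-1.3504, 0.4512)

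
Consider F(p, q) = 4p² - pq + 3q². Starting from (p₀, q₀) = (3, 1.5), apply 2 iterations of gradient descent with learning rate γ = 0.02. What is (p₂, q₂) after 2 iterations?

∇F = (8p - q, -p + 6q)
Step 1: at (3, 1.5), ∇F = (22.5, 6) → (3, 1.5) − 0.02·(22.5, 6) = (2.55, 1.38)
Step 2: at (2.55, 1.38), ∇F = (19.02, 5.73) → (2.55, 1.38) − 0.02·(19.02, 5.73) = (2.1696, 1.2654)

(2.1696, 1.2654)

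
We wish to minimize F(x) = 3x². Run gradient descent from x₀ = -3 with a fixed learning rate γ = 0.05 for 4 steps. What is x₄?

F′(x) = 6x
Step 1: F′(-3) = -18; x₁ = -3 − 0.05·(-18) = -2.1
Step 2: F′(-2.1) = -12.6; x₂ = -2.1 − 0.05·(-12.6) = -1.47
Step 3: F′(-1.47) = -8.82; x₃ = -1.47 − 0.05·(-8.82) = -1.029
Step 4: F′(-1.029) = -6.174; x₄ = -1.029 − 0.05·(-6.174) = -0.7203

-0.7203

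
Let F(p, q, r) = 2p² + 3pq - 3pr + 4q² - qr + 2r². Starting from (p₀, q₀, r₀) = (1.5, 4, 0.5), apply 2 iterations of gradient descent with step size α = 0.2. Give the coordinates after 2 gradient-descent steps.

(2.64, 3.36, -1.36)

∇F = (4p + 3q - 3r, 3p + 8q - r, -3p - q + 4r)
(p₁, q₁, r₁) = (1.5, 4, 0.5) − 0.2·(16.5, 36, -6.5) = (-1.8, -3.2, 1.8)
(p₂, q₂, r₂) = (-1.8, -3.2, 1.8) − 0.2·(-22.2, -32.8, 15.8) = (2.64, 3.36, -1.36)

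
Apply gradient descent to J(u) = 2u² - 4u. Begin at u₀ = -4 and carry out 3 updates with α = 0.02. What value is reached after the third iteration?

J′(u) = 4u - 4
Step 1: J′(-4) = -20; u₁ = -4 − 0.02·(-20) = -3.6
Step 2: J′(-3.6) = -18.4; u₂ = -3.6 − 0.02·(-18.4) = -3.232
Step 3: J′(-3.232) = -16.928; u₃ = -3.232 − 0.02·(-16.928) = -2.89344

-2.89344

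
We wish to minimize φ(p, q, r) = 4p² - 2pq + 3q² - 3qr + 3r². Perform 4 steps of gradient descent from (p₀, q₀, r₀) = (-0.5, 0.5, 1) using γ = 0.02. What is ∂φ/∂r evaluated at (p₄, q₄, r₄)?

2.88448392

∇φ = (8p - 2q, -2p + 6q - 3r, -3q + 6r)
(p₁, q₁, r₁) = (-0.5, 0.5, 1) − 0.02·(-5, 1, 4.5) = (-0.4, 0.48, 0.91)
(p₂, q₂, r₂) = (-0.4, 0.48, 0.91) − 0.02·(-4.16, 0.95, 4.02) = (-0.3168, 0.461, 0.8296)
(p₃, q₃, r₃) = (-0.3168, 0.461, 0.8296) − 0.02·(-3.4564, 0.9108, 3.5946) = (-0.247672, 0.442784, 0.757708)
(p₄, q₄, r₄) = (-0.247672, 0.442784, 0.757708) − 0.02·(-2.866944, 0.878924, 3.217896) = (-0.19033312, 0.42520552, 0.69335008)
∂φ/∂r at (-0.19033312, 0.42520552, 0.69335008) = 2.88448392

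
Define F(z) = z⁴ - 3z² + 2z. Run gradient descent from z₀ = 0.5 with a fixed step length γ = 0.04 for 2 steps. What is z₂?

F′(z) = 4z³ - 6z + 2
z₁ = 0.5 − 0.04·(-0.5) = 0.52
z₂ = 0.52 − 0.04·(-0.557568) = 0.54230272

0.54230272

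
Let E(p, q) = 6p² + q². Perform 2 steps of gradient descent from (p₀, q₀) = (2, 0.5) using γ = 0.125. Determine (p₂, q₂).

(0.5, 0.28125)

∇E = (12p, 2q)
Step 1: at (2, 0.5), ∇E = (24, 1) → (2, 0.5) − 0.125·(24, 1) = (-1, 0.375)
Step 2: at (-1, 0.375), ∇E = (-12, 0.75) → (-1, 0.375) − 0.125·(-12, 0.75) = (0.5, 0.28125)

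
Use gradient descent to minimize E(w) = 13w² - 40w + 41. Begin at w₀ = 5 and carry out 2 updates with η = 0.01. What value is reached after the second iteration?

E′(w) = 26w - 40
w₁ = 5 − 0.01·90 = 4.1
w₂ = 4.1 − 0.01·66.6 = 3.434

3.434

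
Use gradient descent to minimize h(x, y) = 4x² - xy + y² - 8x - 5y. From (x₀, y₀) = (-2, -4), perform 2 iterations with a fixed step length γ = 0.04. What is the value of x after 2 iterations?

∇h = (8x - y - 8, -x + 2y - 5)
(x₁, y₁) = (-2, -4) − 0.04·(-20, -11) = (-1.2, -3.56)
(x₂, y₂) = (-1.2, -3.56) − 0.04·(-14.04, -10.92) = (-0.6384, -3.1232)
x = -0.6384

-0.6384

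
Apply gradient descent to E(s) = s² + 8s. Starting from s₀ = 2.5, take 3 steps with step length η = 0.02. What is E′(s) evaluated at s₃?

11.501568

E′(s) = 2s + 8
Step 1: E′(2.5) = 13; s₁ = 2.5 − 0.02·13 = 2.24
Step 2: E′(2.24) = 12.48; s₂ = 2.24 − 0.02·12.48 = 1.9904
Step 3: E′(1.9904) = 11.9808; s₃ = 1.9904 − 0.02·11.9808 = 1.750784
E′(s) at (1.750784) = 11.501568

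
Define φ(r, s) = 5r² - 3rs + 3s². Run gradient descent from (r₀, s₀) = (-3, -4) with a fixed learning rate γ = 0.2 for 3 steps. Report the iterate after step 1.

∇φ = (10r - 3s, -3r + 6s)
(r₁, s₁) = (-3, -4) − 0.2·(-18, -15) = (0.6, -1)

(0.6, -1)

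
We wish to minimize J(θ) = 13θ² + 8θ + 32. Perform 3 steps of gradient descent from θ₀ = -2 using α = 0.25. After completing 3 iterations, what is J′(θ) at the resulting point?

7320.5

J′(θ) = 26θ + 8
Step 1: J′(-2) = -44; θ₁ = -2 − 0.25·(-44) = 9
Step 2: J′(9) = 242; θ₂ = 9 − 0.25·242 = -51.5
Step 3: J′(-51.5) = -1331; θ₃ = -51.5 − 0.25·(-1331) = 281.25
J′(θ) at (281.25) = 7320.5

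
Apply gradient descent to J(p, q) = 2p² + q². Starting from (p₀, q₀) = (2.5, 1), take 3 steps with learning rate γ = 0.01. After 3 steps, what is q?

∇J = (4p, 2q)
Step 1: at (2.5, 1), ∇J = (10, 2) → (2.5, 1) − 0.01·(10, 2) = (2.4, 0.98)
Step 2: at (2.4, 0.98), ∇J = (9.6, 1.96) → (2.4, 0.98) − 0.01·(9.6, 1.96) = (2.304, 0.9604)
Step 3: at (2.304, 0.9604), ∇J = (9.216, 1.9208) → (2.304, 0.9604) − 0.01·(9.216, 1.9208) = (2.21184, 0.941192)
q = 0.941192

0.941192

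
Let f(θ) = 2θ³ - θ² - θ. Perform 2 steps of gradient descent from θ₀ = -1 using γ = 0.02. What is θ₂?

-1.321552

f′(θ) = 6θ² - 2θ - 1
θ₁ = -1 − 0.02·7 = -1.14
θ₂ = -1.14 − 0.02·9.0776 = -1.321552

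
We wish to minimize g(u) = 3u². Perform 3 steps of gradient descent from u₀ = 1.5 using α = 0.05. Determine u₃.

g′(u) = 6u
Step 1: g′(1.5) = 9; u₁ = 1.5 − 0.05·9 = 1.05
Step 2: g′(1.05) = 6.3; u₂ = 1.05 − 0.05·6.3 = 0.735
Step 3: g′(0.735) = 4.41; u₃ = 0.735 − 0.05·4.41 = 0.5145

0.5145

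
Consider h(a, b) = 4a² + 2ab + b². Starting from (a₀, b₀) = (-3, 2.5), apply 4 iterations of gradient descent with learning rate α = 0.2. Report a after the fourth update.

∇h = (8a + 2b, 2a + 2b)
(a₁, b₁) = (-3, 2.5) − 0.2·(-19, -1) = (0.8, 2.7)
(a₂, b₂) = (0.8, 2.7) − 0.2·(11.8, 7) = (-1.56, 1.3)
(a₃, b₃) = (-1.56, 1.3) − 0.2·(-9.88, -0.52) = (0.416, 1.404)
(a₄, b₄) = (0.416, 1.404) − 0.2·(6.136, 3.64) = (-0.8112, 0.676)
a = -0.8112

-0.8112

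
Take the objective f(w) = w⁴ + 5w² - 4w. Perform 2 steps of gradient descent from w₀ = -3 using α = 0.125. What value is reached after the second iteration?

f′(w) = 4w³ + 10w - 4
w₁ = -3 − 0.125·(-142) = 14.75
w₂ = 14.75 − 0.125·12979.6875 = -1607.7109375

-1607.7109375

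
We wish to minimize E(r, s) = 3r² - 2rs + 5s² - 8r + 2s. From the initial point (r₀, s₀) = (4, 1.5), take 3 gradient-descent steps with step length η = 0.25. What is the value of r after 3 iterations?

∇E = (6r - 2s - 8, -2r + 10s + 2)
(r₁, s₁) = (4, 1.5) − 0.25·(13, 9) = (0.75, -0.75)
(r₂, s₂) = (0.75, -0.75) − 0.25·(-2, -7) = (1.25, 1)
(r₃, s₃) = (1.25, 1) − 0.25·(-2.5, 9.5) = (1.875, -1.375)
r = 1.875

1.875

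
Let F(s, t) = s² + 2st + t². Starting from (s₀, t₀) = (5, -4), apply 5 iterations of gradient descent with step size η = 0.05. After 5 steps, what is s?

4.66384

∇F = (2s + 2t, 2s + 2t)
Step 1: at (5, -4), ∇F = (2, 2) → (5, -4) − 0.05·(2, 2) = (4.9, -4.1)
Step 2: at (4.9, -4.1), ∇F = (1.6, 1.6) → (4.9, -4.1) − 0.05·(1.6, 1.6) = (4.82, -4.18)
Step 3: at (4.82, -4.18), ∇F = (1.28, 1.28) → (4.82, -4.18) − 0.05·(1.28, 1.28) = (4.756, -4.244)
Step 4: at (4.756, -4.244), ∇F = (1.024, 1.024) → (4.756, -4.244) − 0.05·(1.024, 1.024) = (4.7048, -4.2952)
Step 5: at (4.7048, -4.2952), ∇F = (0.8192, 0.8192) → (4.7048, -4.2952) − 0.05·(0.8192, 0.8192) = (4.66384, -4.33616)
s = 4.66384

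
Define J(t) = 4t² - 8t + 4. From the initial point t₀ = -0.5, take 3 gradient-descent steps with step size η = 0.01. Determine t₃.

-0.168032

J′(t) = 8t - 8
t₁ = -0.5 − 0.01·(-12) = -0.38
t₂ = -0.38 − 0.01·(-11.04) = -0.2696
t₃ = -0.2696 − 0.01·(-10.1568) = -0.168032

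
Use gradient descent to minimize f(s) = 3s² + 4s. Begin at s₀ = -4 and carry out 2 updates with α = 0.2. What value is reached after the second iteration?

-0.8

f′(s) = 6s + 4
Step 1: f′(-4) = -20; s₁ = -4 − 0.2·(-20) = 0
Step 2: f′(0) = 4; s₂ = 0 − 0.2·4 = -0.8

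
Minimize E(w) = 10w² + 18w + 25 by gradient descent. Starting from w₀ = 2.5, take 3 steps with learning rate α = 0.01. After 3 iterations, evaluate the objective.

E′(w) = 20w + 18
w₁ = 2.5 − 0.01·68 = 1.82
w₂ = 1.82 − 0.01·54.4 = 1.276
w₃ = 1.276 − 0.01·43.52 = 0.8408
E(0.8408) = 47.2038464

47.2038464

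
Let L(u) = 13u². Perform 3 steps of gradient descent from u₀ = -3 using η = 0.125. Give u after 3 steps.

34.171875

L′(u) = 26u
u₁ = -3 − 0.125·(-78) = 6.75
u₂ = 6.75 − 0.125·175.5 = -15.1875
u₃ = -15.1875 − 0.125·(-394.875) = 34.171875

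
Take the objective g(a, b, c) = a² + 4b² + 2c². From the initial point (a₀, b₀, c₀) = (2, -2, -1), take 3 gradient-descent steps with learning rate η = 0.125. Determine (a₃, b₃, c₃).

∇g = (2a, 8b, 4c)
Step 1: at (2, -2, -1), ∇g = (4, -16, -4) → (2, -2, -1) − 0.125·(4, -16, -4) = (1.5, 0, -0.5)
Step 2: at (1.5, 0, -0.5), ∇g = (3, 0, -2) → (1.5, 0, -0.5) − 0.125·(3, 0, -2) = (1.125, 0, -0.25)
Step 3: at (1.125, 0, -0.25), ∇g = (2.25, 0, -1) → (1.125, 0, -0.25) − 0.125·(2.25, 0, -1) = (0.84375, 0, -0.125)

(0.84375, 0, -0.125)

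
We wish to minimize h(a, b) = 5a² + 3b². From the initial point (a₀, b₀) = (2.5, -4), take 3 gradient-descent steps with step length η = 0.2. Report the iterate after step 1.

(-2.5, 0.8)

∇h = (10a, 6b)
(a₁, b₁) = (2.5, -4) − 0.2·(25, -24) = (-2.5, 0.8)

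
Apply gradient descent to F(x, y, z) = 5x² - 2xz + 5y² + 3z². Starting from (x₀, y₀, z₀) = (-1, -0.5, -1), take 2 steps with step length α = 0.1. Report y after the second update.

∇F = (10x - 2z, 10y, -2x + 6z)
(x₁, y₁, z₁) = (-1, -0.5, -1) − 0.1·(-8, -5, -4) = (-0.2, 0, -0.6)
(x₂, y₂, z₂) = (-0.2, 0, -0.6) − 0.1·(-0.8, 0, -3.2) = (-0.12, 0, -0.28)
y = 0

0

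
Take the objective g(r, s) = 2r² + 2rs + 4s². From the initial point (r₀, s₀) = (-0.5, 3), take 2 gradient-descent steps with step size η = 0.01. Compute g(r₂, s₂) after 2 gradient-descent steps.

∇g = (4r + 2s, 2r + 8s)
Step 1: at (-0.5, 3), ∇g = (4, 23) → (-0.5, 3) − 0.01·(4, 23) = (-0.54, 2.77)
Step 2: at (-0.54, 2.77), ∇g = (3.38, 21.08) → (-0.54, 2.77) − 0.01·(3.38, 21.08) = (-0.5738, 2.5592)
g(-0.5738, 2.5592) = 23.91957352

23.91957352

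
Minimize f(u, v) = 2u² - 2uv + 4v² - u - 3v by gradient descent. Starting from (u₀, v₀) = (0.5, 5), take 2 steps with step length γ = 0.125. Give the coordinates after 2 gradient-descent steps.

∇f = (4u - 2v - 1, -2u + 8v - 3)
Step 1: at (0.5, 5), ∇f = (-9, 36) → (0.5, 5) − 0.125·(-9, 36) = (1.625, 0.5)
Step 2: at (1.625, 0.5), ∇f = (4.5, -2.25) → (1.625, 0.5) − 0.125·(4.5, -2.25) = (1.0625, 0.78125)

(1.0625, 0.78125)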